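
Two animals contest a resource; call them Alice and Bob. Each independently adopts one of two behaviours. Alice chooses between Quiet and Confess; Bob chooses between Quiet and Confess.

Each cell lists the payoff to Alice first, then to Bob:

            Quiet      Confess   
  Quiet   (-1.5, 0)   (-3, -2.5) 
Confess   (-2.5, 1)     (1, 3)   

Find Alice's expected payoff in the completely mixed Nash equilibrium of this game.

-9/5

First find y, the probability Bob plays Quiet, from Alice's indifference between Quiet and Confess: −1.5y − 3(1−y) = −2.5y + (1−y), giving y = 4/5.
Since Alice is indifferent in equilibrium, Alice's expected payoff equals the payoff from either row against (4/5, 1/5). Using Quiet: −1.5(4/5) − 3(1/5) = -9/5.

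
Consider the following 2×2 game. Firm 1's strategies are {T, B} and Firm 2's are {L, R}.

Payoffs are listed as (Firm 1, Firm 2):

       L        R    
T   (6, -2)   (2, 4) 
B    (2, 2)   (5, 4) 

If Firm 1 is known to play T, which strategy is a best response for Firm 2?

Against T, Firm 2 earns -2 from L and 4 from R.
So R is the best response.

R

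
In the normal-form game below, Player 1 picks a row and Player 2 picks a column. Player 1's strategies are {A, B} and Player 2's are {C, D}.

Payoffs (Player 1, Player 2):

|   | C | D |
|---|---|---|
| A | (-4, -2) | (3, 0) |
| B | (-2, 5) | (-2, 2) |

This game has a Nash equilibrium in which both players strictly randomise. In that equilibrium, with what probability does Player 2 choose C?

Let q be the probability that Player 2 plays C. In a completely mixed equilibrium, Player 1 must be indifferent between A and B.
Player 1's expected payoff from A is −4q + 3(1−q); from B it is −2q − 2(1−q).
Setting these equal: −7q + 3 = -2, so q = 5/7.

5/7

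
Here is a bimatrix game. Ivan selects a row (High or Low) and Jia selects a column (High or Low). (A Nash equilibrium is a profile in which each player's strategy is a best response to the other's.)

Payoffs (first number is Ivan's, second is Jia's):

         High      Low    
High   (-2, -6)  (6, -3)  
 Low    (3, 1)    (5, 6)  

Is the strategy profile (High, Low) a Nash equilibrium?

At (High, Low), Ivan earns 6; switching to Low would give 5, so Ivan has no profitable deviation.
Jia earns -3; switching to High would give -6, so Jia has no profitable deviation.
Neither player can gain by a unilateral deviation, so this profile is a Nash equilibrium.

Yes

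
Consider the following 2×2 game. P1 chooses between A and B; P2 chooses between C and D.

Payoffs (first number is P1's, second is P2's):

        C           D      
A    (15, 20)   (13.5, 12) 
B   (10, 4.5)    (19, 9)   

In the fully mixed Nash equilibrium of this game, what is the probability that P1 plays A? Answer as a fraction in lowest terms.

9/25

Let x be the probability that P1 plays A. In a completely mixed equilibrium, P2 must be indifferent between C and D.
P2's expected payoff from C is 20x + 4.5(1−x); from D it is 12x + 9(1−x).
Setting these equal: 15.5x + 4.5 = 3x + 9, so x = 9/25.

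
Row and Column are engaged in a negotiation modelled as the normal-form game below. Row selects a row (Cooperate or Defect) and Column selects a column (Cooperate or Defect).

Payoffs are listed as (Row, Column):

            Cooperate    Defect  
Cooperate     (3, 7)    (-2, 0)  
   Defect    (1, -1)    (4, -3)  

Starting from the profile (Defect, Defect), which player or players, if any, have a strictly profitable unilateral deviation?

Row at (Defect, Defect) earns 4; deviating to Cooperate yields -2 — not better.
Column earns -3; deviating to Cooperate yields -1 — a strict improvement.
Only Column has a strictly profitable deviation.

Column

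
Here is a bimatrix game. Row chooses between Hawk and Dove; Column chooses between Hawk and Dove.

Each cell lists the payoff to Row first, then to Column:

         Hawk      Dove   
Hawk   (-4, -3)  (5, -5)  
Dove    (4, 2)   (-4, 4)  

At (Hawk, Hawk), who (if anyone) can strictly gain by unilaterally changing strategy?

Row at (Hawk, Hawk) earns -4; deviating to Dove yields 4 — a strict improvement.
Column earns -3; deviating to Dove yields -5 — not better.
Only Row has a strictly profitable deviation.

Row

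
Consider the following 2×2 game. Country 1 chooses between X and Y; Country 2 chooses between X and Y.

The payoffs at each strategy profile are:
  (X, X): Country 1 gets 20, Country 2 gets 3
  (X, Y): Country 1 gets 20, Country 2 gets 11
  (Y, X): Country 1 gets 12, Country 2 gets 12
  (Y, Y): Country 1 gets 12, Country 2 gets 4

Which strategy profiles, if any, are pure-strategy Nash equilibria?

(X, Y)

(X, X): Country 2 prefers Y (11 > 3) — not an equilibrium.
(X, Y): Country 1 gets 20 ≥ 12 from Y, and Country 2 gets 11 ≥ 3 from X — Nash equilibrium.
(Y, X): Country 1 prefers X (20 > 12) — not an equilibrium.
(Y, Y): Country 1 prefers X (20 > 12); Country 2 prefers X (12 > 4) — not an equilibrium.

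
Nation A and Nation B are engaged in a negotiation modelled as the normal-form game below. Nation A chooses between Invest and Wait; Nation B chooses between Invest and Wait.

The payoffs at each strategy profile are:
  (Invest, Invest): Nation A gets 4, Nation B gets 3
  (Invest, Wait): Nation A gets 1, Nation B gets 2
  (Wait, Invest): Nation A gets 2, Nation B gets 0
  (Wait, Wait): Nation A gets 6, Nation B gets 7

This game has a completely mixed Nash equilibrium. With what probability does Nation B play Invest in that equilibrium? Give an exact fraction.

5/7

Let q be the probability that Nation B plays Invest. In a completely mixed equilibrium, Nation A must be indifferent between Invest and Wait.
Nation A's expected payoff from Invest is 4q + (1−q); from Wait it is 2q + 6(1−q).
Setting these equal: 3q + 1 = −4q + 6, so q = 5/7.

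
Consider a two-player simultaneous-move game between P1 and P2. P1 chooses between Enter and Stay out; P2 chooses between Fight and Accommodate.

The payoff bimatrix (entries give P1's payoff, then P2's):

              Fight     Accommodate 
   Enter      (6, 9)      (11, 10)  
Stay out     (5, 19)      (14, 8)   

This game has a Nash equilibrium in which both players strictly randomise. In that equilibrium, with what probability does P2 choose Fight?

3/4

Let q be the probability that P2 plays Fight. In a completely mixed equilibrium, P1 must be indifferent between Enter and Stay out.
P1's expected payoff from Enter is 6q + 11(1−q); from Stay out it is 5q + 14(1−q).
Setting these equal: −5q + 11 = −9q + 14, so q = 3/4.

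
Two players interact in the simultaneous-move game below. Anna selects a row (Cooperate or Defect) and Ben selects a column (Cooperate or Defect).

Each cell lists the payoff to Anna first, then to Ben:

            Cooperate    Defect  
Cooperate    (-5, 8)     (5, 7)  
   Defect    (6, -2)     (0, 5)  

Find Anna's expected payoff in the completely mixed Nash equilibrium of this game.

First find q, the probability Ben plays Cooperate, from Anna's indifference between Cooperate and Defect: −5q + 5(1−q) = 6q, giving q = 5/16.
Since Anna is indifferent in equilibrium, Anna's expected payoff equals the payoff from either row against (5/16, 11/16). Using Cooperate: −5(5/16) + 5(11/16) = 15/8.

15/8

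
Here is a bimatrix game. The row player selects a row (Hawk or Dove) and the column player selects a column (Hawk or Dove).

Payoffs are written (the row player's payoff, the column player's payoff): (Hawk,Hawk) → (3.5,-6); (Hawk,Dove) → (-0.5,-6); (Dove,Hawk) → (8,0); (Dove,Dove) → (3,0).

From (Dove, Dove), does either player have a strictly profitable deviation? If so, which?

The row player at (Dove, Dove) earns 3; deviating to Hawk yields -0.5 — not better.
The column player earns 0; deviating to Hawk yields 0 — not better.
Neither player can strictly improve; the profile is a Nash equilibrium.

Neither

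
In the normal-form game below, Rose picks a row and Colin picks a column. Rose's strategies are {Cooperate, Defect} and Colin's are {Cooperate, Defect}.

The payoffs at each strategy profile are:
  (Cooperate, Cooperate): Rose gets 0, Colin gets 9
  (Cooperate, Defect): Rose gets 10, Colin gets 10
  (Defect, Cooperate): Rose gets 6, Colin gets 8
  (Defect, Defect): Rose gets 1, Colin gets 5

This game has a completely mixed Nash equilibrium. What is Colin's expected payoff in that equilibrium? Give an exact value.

35/4

First find x, the probability Rose plays Cooperate, from Colin's indifference between Cooperate and Defect: 9x + 8(1−x) = 10x + 5(1−x), giving x = 3/4.
Since Colin is indifferent in equilibrium, Colin's expected payoff equals the payoff from either column against (3/4, 1/4). Using Cooperate: 9(3/4) + 8(1/4) = 35/4.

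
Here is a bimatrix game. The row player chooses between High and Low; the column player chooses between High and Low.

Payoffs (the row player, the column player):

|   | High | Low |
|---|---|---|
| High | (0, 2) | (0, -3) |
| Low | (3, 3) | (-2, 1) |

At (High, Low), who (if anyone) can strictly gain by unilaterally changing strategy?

The row player at (High, Low) earns 0; deviating to Low yields -2 — not better.
The column player earns -3; deviating to High yields 2 — a strict improvement.
Only the column player has a strictly profitable deviation.

The column player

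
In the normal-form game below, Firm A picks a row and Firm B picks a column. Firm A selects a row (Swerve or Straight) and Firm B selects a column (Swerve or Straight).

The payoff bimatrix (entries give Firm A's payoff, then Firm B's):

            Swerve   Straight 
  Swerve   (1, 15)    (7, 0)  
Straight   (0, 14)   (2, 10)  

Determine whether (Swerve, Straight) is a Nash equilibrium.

At (Swerve, Straight), Firm A earns 7; switching to Straight would give 2, so Firm A has no profitable deviation.
Firm B earns 0; switching to Swerve would give 15, so Firm B would deviate.
Since at least one player can profitably deviate, this is not a Nash equilibrium.

No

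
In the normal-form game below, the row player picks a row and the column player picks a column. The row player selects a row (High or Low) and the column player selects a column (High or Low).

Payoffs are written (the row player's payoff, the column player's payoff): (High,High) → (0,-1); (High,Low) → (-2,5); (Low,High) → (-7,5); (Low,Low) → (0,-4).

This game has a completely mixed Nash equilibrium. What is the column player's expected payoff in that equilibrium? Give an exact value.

First find x, the probability the row player plays High, from the column player's indifference between High and Low: −x + 5(1−x) = 5x − 4(1−x), giving x = 3/5.
Since the column player is indifferent in equilibrium, the column player's expected payoff equals the payoff from either column against (3/5, 2/5). Using High: −(3/5) + 5(2/5) = 7/5.

7/5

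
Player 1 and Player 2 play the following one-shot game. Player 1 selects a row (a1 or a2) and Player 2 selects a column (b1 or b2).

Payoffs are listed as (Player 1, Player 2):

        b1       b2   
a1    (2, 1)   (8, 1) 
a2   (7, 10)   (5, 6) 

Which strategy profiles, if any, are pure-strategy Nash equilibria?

(a1, b2) and (a2, b1)

(a1, b1): Player 1 prefers a2 (7 > 2) — not an equilibrium.
(a1, b2): Player 1 gets 8 ≥ 5 from a2, and Player 2 gets 1 ≥ 1 from b1 — Nash equilibrium.
(a2, b1): Player 1 gets 7 ≥ 2 from a1, and Player 2 gets 10 ≥ 6 from b2 — Nash equilibrium.
(a2, b2): Player 1 prefers a1 (8 > 5); Player 2 prefers b1 (10 > 6) — not an equilibrium.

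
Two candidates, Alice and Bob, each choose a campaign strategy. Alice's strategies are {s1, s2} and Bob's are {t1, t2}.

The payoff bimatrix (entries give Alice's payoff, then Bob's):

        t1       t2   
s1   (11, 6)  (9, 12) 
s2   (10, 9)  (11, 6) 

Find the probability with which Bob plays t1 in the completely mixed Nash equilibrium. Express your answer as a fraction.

2/3

Let q be the probability that Bob plays t1. In a completely mixed equilibrium, Alice must be indifferent between s1 and s2.
Alice's expected payoff from s1 is 11q + 9(1−q); from s2 it is 10q + 11(1−q).
Setting these equal: 2q + 9 = −q + 11, so q = 2/3.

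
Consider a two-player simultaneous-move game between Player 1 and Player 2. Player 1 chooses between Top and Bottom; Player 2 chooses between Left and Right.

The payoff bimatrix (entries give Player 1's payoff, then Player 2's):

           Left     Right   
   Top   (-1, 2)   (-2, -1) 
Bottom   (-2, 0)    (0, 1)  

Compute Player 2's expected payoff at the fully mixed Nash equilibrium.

First find x, the probability Player 1 plays Top, from Player 2's indifference between Left and Right: 2x = −x + (1−x), giving x = 1/4.
Since Player 2 is indifferent in equilibrium, Player 2's expected payoff equals the payoff from either column against (1/4, 3/4). Using Left: 2(1/4) = 1/2.

1/2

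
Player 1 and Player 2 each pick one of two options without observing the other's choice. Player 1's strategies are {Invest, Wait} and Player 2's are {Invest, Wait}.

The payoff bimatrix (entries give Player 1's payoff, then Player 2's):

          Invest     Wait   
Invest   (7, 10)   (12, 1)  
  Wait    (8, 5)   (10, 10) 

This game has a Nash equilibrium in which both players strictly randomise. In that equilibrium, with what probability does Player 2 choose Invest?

2/3

Let y be the probability that Player 2 plays Invest. In a completely mixed equilibrium, Player 1 must be indifferent between Invest and Wait.
Player 1's expected payoff from Invest is 7y + 12(1−y); from Wait it is 8y + 10(1−y).
Setting these equal: −5y + 12 = −2y + 10, so y = 2/3.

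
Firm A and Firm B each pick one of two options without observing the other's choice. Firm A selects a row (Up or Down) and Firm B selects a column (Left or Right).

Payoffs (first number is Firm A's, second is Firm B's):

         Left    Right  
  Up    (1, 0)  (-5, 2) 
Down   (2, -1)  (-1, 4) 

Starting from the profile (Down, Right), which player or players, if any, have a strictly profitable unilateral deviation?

Neither

Firm A at (Down, Right) earns -1; deviating to Up yields -5 — not better.
Firm B earns 4; deviating to Left yields -1 — not better.
Neither player can strictly improve; the profile is a Nash equilibrium.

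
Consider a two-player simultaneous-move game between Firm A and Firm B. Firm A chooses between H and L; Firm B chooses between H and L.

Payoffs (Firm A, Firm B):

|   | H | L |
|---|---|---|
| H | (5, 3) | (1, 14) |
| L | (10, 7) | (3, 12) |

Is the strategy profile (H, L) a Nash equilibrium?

At (H, L), Firm A earns 1; switching to L would give 3, so Firm A would deviate.
Firm B earns 14; switching to H would give 3, so Firm B has no profitable deviation.
Since at least one player can profitably deviate, this is not a Nash equilibrium.

No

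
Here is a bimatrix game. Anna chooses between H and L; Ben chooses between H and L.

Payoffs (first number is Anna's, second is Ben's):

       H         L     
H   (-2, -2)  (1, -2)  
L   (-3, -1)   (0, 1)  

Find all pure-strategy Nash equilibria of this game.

(H, H): Anna gets -2 ≥ -3 from L, and Ben gets -2 ≥ -2 from L — Nash equilibrium.
(H, L): Anna gets 1 ≥ 0 from L, and Ben gets -2 ≥ -2 from H — Nash equilibrium.
(L, H): Anna prefers H (-2 > -3); Ben prefers L (1 > -1) — not an equilibrium.
(L, L): Anna prefers H (1 > 0) — not an equilibrium.

(H, H) and (H, L)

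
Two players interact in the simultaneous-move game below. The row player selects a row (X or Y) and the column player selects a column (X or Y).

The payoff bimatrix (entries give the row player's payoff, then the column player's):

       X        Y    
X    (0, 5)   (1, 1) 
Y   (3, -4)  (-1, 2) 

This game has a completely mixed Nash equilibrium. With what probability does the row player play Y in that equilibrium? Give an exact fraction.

Let x be the probability that the row player plays X. In a completely mixed equilibrium, the column player must be indifferent between X and Y.
The column player's expected payoff from X is 5x − 4(1−x); from Y it is x + 2(1−x).
Setting these equal: 9x − 4 = −x + 2, so x = 3/5.
Therefore the row player plays Y with probability 1 − 3/5 = 2/5.

2/5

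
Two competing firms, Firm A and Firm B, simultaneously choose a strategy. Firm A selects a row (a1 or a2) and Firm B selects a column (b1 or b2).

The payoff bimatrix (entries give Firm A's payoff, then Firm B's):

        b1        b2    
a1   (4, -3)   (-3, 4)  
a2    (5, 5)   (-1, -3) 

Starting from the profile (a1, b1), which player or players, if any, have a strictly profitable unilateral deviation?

Both

Firm A at (a1, b1) earns 4; deviating to a2 yields 5 — a strict improvement.
Firm B earns -3; deviating to b2 yields 4 — a strict improvement.
Both Firm A and Firm B have strictly profitable deviations.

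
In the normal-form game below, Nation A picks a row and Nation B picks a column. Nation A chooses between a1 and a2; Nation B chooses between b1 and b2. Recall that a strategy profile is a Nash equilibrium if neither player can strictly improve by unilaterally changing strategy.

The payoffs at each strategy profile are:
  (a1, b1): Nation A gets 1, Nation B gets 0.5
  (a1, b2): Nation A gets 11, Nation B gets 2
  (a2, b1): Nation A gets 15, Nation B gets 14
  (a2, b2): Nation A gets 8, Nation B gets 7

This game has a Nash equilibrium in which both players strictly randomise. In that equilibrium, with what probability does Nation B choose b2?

Let c be the probability that Nation B plays b1. In a completely mixed equilibrium, Nation A must be indifferent between a1 and a2.
Nation A's expected payoff from a1 is c + 11(1−c); from a2 it is 15c + 8(1−c).
Setting these equal: −10c + 11 = 7c + 8, so c = 3/17.
Therefore Nation B plays b2 with probability 1 − 3/17 = 14/17.

14/17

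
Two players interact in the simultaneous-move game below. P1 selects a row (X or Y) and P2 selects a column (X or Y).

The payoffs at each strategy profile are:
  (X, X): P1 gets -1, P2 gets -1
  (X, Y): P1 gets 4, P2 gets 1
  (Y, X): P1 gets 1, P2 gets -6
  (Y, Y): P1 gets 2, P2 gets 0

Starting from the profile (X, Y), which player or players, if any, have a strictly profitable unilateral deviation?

P1 at (X, Y) earns 4; deviating to Y yields 2 — not better.
P2 earns 1; deviating to X yields -1 — not better.
Neither player can strictly improve; the profile is a Nash equilibrium.

Neither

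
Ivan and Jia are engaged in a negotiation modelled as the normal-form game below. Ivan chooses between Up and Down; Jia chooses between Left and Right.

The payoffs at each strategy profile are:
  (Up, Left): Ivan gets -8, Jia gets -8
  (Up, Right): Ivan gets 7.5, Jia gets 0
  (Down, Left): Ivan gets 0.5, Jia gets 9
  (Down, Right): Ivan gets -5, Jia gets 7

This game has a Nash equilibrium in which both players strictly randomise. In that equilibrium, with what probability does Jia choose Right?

Let c be the probability that Jia plays Left. In a completely mixed equilibrium, Ivan must be indifferent between Up and Down.
Ivan's expected payoff from Up is −8c + 7.5(1−c); from Down it is 0.5c − 5(1−c).
Setting these equal: −15.5c + 7.5 = 5.5c − 5, so c = 25/42.
Therefore Jia plays Right with probability 1 − 25/42 = 17/42.

17/42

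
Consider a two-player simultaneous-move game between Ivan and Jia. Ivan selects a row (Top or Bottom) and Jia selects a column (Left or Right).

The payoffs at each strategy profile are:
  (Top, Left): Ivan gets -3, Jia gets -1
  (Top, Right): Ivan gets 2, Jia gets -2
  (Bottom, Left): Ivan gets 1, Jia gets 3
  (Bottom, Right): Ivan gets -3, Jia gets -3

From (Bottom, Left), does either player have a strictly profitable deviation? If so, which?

Neither

Ivan at (Bottom, Left) earns 1; deviating to Top yields -3 — not better.
Jia earns 3; deviating to Right yields -3 — not better.
Neither player can strictly improve; the profile is a Nash equilibrium.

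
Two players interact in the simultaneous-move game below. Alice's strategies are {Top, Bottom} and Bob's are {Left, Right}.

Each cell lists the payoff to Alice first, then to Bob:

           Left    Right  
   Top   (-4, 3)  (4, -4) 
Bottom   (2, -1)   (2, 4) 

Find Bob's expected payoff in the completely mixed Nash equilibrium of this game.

First find x, the probability Alice plays Top, from Bob's indifference between Left and Right: 3x − (1−x) = −4x + 4(1−x), giving x = 5/12.
Since Bob is indifferent in equilibrium, Bob's expected payoff equals the payoff from either column against (5/12, 7/12). Using Left: 3(5/12) − (7/12) = 2/3.

2/3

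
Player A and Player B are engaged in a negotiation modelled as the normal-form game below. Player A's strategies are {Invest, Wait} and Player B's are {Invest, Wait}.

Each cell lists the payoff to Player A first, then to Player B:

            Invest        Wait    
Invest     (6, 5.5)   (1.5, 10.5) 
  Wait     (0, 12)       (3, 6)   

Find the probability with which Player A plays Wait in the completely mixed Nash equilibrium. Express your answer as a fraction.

Let r be the probability that Player A plays Invest. In a completely mixed equilibrium, Player B must be indifferent between Invest and Wait.
Player B's expected payoff from Invest is 5.5r + 12(1−r); from Wait it is 10.5r + 6(1−r).
Setting these equal: −6.5r + 12 = 4.5r + 6, so r = 6/11.
Therefore Player A plays Wait with probability 1 − 6/11 = 5/11.

5/11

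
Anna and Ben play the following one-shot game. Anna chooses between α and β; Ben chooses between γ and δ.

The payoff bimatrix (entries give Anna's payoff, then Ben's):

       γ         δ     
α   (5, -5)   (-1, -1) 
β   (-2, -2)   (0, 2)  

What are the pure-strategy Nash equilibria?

(β, δ)

(α, γ): Ben prefers δ (-1 > -5) — not an equilibrium.
(α, δ): Anna prefers β (0 > -1) — not an equilibrium.
(β, γ): Anna prefers α (5 > -2); Ben prefers δ (2 > -2) — not an equilibrium.
(β, δ): Anna gets 0 ≥ -1 from α, and Ben gets 2 ≥ -2 from γ — Nash equilibrium.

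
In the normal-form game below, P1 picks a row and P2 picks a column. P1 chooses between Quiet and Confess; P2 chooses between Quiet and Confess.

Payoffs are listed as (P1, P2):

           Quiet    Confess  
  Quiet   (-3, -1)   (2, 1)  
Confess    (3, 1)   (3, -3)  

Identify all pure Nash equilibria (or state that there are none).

(Confess, Quiet)

(Quiet, Quiet): P1 prefers Confess (3 > -3); P2 prefers Confess (1 > -1) — not an equilibrium.
(Quiet, Confess): P1 prefers Confess (3 > 2) — not an equilibrium.
(Confess, Quiet): P1 gets 3 ≥ -3 from Quiet, and P2 gets 1 ≥ -3 from Confess — Nash equilibrium.
(Confess, Confess): P2 prefers Quiet (1 > -3) — not an equilibrium.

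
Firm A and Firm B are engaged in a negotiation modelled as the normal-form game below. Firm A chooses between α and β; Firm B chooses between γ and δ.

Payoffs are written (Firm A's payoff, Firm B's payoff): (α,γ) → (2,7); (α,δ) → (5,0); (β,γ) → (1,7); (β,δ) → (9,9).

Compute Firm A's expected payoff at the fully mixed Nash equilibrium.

13/5

First find y, the probability Firm B plays γ, from Firm A's indifference between α and β: 2y + 5(1−y) = y + 9(1−y), giving y = 4/5.
Since Firm A is indifferent in equilibrium, Firm A's expected payoff equals the payoff from either row against (4/5, 1/5). Using α: 2(4/5) + 5(1/5) = 13/5.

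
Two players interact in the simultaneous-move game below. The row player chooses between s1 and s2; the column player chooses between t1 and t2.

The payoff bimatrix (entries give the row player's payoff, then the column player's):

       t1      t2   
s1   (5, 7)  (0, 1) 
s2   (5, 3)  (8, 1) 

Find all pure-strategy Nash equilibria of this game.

(s1, t1) and (s2, t1)

(s1, t1): the row player gets 5 ≥ 5 from s2, and the column player gets 7 ≥ 1 from t2 — Nash equilibrium.
(s1, t2): the row player prefers s2 (8 > 0); the column player prefers t1 (7 > 1) — not an equilibrium.
(s2, t1): the row player gets 5 ≥ 5 from s1, and the column player gets 3 ≥ 1 from t2 — Nash equilibrium.
(s2, t2): the column player prefers t1 (3 > 1) — not an equilibrium.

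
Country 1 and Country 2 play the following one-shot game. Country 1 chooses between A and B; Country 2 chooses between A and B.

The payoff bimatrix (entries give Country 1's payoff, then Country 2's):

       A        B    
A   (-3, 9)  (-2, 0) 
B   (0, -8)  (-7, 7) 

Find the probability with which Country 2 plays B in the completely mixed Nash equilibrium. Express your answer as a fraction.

3/8

Let y be the probability that Country 2 plays A. In a completely mixed equilibrium, Country 1 must be indifferent between A and B.
Country 1's expected payoff from A is −3y − 2(1−y); from B it is −7(1−y).
Setting these equal: −y − 2 = 7y − 7, so y = 5/8.
Therefore Country 2 plays B with probability 1 − 5/8 = 3/8.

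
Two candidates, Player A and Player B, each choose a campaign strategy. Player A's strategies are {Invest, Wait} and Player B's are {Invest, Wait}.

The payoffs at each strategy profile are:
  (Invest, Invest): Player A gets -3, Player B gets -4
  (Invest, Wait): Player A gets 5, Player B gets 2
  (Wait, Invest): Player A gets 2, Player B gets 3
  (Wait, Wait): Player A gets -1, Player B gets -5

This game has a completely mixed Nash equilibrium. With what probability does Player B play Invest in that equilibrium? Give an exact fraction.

Let c be the probability that Player B plays Invest. In a completely mixed equilibrium, Player A must be indifferent between Invest and Wait.
Player A's expected payoff from Invest is −3c + 5(1−c); from Wait it is 2c − (1−c).
Setting these equal: −8c + 5 = 3c − 1, so c = 6/11.

6/11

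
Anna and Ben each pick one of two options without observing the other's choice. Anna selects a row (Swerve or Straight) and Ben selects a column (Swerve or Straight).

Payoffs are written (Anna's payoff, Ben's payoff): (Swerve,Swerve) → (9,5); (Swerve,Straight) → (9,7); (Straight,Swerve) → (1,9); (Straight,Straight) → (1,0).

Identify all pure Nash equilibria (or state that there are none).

(Swerve, Straight)

(Swerve, Swerve): Ben prefers Straight (7 > 5) — not an equilibrium.
(Swerve, Straight): Anna gets 9 ≥ 1 from Straight, and Ben gets 7 ≥ 5 from Swerve — Nash equilibrium.
(Straight, Swerve): Anna prefers Swerve (9 > 1) — not an equilibrium.
(Straight, Straight): Anna prefers Swerve (9 > 1); Ben prefers Swerve (9 > 0) — not an equilibrium.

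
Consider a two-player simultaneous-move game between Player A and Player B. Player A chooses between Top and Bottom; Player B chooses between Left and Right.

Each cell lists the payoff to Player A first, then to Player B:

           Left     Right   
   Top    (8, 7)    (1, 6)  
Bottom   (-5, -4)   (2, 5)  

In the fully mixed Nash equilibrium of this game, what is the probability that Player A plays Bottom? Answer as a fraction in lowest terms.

1/10

Let p be the probability that Player A plays Top. In a completely mixed equilibrium, Player B must be indifferent between Left and Right.
Player B's expected payoff from Left is 7p − 4(1−p); from Right it is 6p + 5(1−p).
Setting these equal: 11p − 4 = p + 5, so p = 9/10.
Therefore Player A plays Bottom with probability 1 − 9/10 = 1/10.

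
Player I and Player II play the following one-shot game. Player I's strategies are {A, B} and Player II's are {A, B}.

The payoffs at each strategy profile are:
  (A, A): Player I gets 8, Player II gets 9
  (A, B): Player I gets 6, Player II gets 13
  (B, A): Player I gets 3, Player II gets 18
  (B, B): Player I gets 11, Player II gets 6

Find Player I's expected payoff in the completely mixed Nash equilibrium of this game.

7

First find y, the probability Player II plays A, from Player I's indifference between A and B: 8y + 6(1−y) = 3y + 11(1−y), giving y = 1/2.
Since Player I is indifferent in equilibrium, Player I's expected payoff equals the payoff from either row against (1/2, 1/2). Using A: 8(1/2) + 6(1/2) = 7.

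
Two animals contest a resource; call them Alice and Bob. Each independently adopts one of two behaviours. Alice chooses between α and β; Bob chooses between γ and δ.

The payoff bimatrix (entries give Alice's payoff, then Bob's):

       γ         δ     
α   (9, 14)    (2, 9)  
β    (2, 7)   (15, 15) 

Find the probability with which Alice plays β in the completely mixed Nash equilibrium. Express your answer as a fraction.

Let r be the probability that Alice plays α. In a completely mixed equilibrium, Bob must be indifferent between γ and δ.
Bob's expected payoff from γ is 14r + 7(1−r); from δ it is 9r + 15(1−r).
Setting these equal: 7r + 7 = −6r + 15, so r = 8/13.
Therefore Alice plays β with probability 1 − 8/13 = 5/13.

5/13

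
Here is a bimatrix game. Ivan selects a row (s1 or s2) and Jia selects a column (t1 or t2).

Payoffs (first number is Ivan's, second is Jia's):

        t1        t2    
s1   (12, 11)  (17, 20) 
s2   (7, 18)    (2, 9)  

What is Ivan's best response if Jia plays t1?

Against t1, Ivan earns 12 from s1 and 7 from s2.
So s1 is the best response.

s1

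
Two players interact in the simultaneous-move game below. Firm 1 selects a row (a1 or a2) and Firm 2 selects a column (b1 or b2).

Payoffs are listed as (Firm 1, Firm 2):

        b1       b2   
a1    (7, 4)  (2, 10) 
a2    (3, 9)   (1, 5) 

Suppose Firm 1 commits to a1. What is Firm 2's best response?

b2

Against a1, Firm 2 earns 4 from b1 and 10 from b2.
So b2 is the best response.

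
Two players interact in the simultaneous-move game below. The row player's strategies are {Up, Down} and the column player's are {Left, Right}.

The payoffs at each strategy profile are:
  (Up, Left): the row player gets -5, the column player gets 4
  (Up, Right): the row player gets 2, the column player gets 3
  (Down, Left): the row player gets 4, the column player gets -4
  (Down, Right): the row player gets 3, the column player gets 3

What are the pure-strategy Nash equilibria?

(Down, Right)

(Up, Left): the row player prefers Down (4 > -5) — not an equilibrium.
(Up, Right): the row player prefers Down (3 > 2); the column player prefers Left (4 > 3) — not an equilibrium.
(Down, Left): the column player prefers Right (3 > -4) — not an equilibrium.
(Down, Right): the row player gets 3 ≥ 2 from Up, and the column player gets 3 ≥ -4 from Left — Nash equilibrium.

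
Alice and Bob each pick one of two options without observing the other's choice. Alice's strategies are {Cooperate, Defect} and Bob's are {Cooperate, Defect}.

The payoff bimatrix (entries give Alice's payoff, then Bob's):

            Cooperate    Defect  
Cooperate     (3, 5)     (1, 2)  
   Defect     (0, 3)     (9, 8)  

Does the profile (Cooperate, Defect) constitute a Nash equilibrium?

At (Cooperate, Defect), Alice earns 1; switching to Defect would give 9, so Alice would deviate.
Bob earns 2; switching to Cooperate would give 5, so Bob would deviate.
Since at least one player can profitably deviate, this is not a Nash equilibrium.

No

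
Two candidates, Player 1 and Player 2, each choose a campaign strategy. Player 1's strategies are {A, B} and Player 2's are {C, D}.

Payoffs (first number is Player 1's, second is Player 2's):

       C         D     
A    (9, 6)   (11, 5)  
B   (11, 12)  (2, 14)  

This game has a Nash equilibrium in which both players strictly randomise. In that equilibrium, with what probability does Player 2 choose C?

9/11

Let y be the probability that Player 2 plays C. In a completely mixed equilibrium, Player 1 must be indifferent between A and B.
Player 1's expected payoff from A is 9y + 11(1−y); from B it is 11y + 2(1−y).
Setting these equal: −2y + 11 = 9y + 2, so y = 9/11.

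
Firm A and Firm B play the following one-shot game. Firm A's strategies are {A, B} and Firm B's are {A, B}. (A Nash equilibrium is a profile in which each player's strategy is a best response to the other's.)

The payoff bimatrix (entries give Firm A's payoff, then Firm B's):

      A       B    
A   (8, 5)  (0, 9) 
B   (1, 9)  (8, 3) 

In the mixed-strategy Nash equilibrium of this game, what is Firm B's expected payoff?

33/5

First find p, the probability Firm A plays A, from Firm B's indifference between A and B: 5p + 9(1−p) = 9p + 3(1−p), giving p = 3/5.
Since Firm B is indifferent in equilibrium, Firm B's expected payoff equals the payoff from either column against (3/5, 2/5). Using A: 5(3/5) + 9(2/5) = 33/5.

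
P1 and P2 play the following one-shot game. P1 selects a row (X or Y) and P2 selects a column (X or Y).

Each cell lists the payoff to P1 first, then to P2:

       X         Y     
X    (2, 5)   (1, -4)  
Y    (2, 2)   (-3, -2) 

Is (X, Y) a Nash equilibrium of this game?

No

At (X, Y), P1 earns 1; switching to Y would give -3, so P1 has no profitable deviation.
P2 earns -4; switching to X would give 5, so P2 would deviate.
Since at least one player can profitably deviate, this is not a Nash equilibrium.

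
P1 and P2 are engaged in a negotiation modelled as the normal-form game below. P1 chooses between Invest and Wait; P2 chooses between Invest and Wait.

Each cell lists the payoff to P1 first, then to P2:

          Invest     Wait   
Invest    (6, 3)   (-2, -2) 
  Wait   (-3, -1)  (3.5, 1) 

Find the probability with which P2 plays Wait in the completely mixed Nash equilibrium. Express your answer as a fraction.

Let c be the probability that P2 plays Invest. In a completely mixed equilibrium, P1 must be indifferent between Invest and Wait.
P1's expected payoff from Invest is 6c − 2(1−c); from Wait it is −3c + 3.5(1−c).
Setting these equal: 8c − 2 = −6.5c + 3.5, so c = 11/29.
Therefore P2 plays Wait with probability 1 − 11/29 = 18/29.

18/29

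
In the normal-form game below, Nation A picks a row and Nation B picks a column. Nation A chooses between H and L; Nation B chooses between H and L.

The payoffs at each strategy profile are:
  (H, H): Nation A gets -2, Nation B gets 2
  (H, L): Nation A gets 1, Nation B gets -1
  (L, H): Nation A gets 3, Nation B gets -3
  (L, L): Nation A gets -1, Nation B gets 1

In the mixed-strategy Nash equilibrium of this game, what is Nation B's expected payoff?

-1/7

First find x, the probability Nation A plays H, from Nation B's indifference between H and L: 2x − 3(1−x) = −x + (1−x), giving x = 4/7.
Since Nation B is indifferent in equilibrium, Nation B's expected payoff equals the payoff from either column against (4/7, 3/7). Using H: 2(4/7) − 3(3/7) = -1/7.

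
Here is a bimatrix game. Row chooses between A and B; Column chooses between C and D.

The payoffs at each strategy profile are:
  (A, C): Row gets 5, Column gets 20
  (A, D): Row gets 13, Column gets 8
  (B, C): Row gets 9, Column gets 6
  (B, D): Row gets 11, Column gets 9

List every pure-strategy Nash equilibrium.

(A, C): Row prefers B (9 > 5) — not an equilibrium.
(A, D): Column prefers C (20 > 8) — not an equilibrium.
(B, C): Column prefers D (9 > 6) — not an equilibrium.
(B, D): Row prefers A (13 > 11) — not an equilibrium.

none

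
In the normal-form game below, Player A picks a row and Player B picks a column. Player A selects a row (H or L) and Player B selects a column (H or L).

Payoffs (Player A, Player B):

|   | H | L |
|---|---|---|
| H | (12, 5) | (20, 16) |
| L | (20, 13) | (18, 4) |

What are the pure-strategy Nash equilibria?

(H, H): Player A prefers L (20 > 12); Player B prefers L (16 > 5) — not an equilibrium.
(H, L): Player A gets 20 ≥ 18 from L, and Player B gets 16 ≥ 5 from H — Nash equilibrium.
(L, H): Player A gets 20 ≥ 12 from H, and Player B gets 13 ≥ 4 from L — Nash equilibrium.
(L, L): Player A prefers H (20 > 18); Player B prefers H (13 > 4) — not an equilibrium.

(H, L) and (L, H)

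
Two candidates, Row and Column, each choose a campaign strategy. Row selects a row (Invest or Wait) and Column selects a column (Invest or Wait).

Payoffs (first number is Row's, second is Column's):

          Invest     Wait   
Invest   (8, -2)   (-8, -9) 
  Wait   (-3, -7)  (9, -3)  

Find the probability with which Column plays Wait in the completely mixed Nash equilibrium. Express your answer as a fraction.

11/28

Let q be the probability that Column plays Invest. In a completely mixed equilibrium, Row must be indifferent between Invest and Wait.
Row's expected payoff from Invest is 8q − 8(1−q); from Wait it is −3q + 9(1−q).
Setting these equal: 16q − 8 = −12q + 9, so q = 17/28.
Therefore Column plays Wait with probability 1 − 17/28 = 11/28.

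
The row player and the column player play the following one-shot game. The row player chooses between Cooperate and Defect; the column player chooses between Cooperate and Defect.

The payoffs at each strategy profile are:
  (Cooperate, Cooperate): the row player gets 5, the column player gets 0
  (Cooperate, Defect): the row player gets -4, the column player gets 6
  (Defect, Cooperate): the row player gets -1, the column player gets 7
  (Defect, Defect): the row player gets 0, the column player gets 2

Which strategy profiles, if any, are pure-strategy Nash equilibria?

(Cooperate, Cooperate): the column player prefers Defect (6 > 0) — not an equilibrium.
(Cooperate, Defect): the row player prefers Defect (0 > -4) — not an equilibrium.
(Defect, Cooperate): the row player prefers Cooperate (5 > -1) — not an equilibrium.
(Defect, Defect): the column player prefers Cooperate (7 > 2) — not an equilibrium.

none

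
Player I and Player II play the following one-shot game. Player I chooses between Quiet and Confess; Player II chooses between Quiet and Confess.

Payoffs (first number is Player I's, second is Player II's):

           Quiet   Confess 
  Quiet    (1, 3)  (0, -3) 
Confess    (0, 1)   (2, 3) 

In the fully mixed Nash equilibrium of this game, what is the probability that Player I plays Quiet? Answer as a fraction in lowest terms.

1/4

Let p be the probability that Player I plays Quiet. In a completely mixed equilibrium, Player II must be indifferent between Quiet and Confess.
Player II's expected payoff from Quiet is 3p + (1−p); from Confess it is −3p + 3(1−p).
Setting these equal: 2p + 1 = −6p + 3, so p = 1/4.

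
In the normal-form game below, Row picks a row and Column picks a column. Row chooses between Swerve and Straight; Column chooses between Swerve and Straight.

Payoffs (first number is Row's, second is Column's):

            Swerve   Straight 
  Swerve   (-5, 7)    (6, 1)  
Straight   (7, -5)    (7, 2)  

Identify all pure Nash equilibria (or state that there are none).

(Swerve, Swerve): Row prefers Straight (7 > -5) — not an equilibrium.
(Swerve, Straight): Row prefers Straight (7 > 6); Column prefers Swerve (7 > 1) — not an equilibrium.
(Straight, Swerve): Column prefers Straight (2 > -5) — not an equilibrium.
(Straight, Straight): Row gets 7 ≥ 6 from Swerve, and Column gets 2 ≥ -5 from Swerve — Nash equilibrium.

(Straight, Straight)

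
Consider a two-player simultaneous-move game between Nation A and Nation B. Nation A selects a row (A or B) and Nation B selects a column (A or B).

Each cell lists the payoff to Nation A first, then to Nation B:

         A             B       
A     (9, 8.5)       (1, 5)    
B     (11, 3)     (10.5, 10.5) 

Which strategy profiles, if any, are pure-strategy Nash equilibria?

(B, B)

(A, A): Nation A prefers B (11 > 9) — not an equilibrium.
(A, B): Nation A prefers B (10.5 > 1); Nation B prefers A (8.5 > 5) — not an equilibrium.
(B, A): Nation B prefers B (10.5 > 3) — not an equilibrium.
(B, B): Nation A gets 10.5 ≥ 1 from A, and Nation B gets 10.5 ≥ 3 from A — Nash equilibrium.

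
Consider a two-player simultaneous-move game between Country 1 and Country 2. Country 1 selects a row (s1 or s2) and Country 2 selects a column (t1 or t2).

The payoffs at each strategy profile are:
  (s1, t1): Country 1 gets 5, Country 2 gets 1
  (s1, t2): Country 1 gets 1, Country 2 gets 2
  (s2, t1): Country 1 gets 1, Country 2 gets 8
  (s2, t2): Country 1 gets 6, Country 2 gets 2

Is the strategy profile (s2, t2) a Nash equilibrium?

At (s2, t2), Country 1 earns 6; switching to s1 would give 1, so Country 1 has no profitable deviation.
Country 2 earns 2; switching to t1 would give 8, so Country 2 would deviate.
Since at least one player can profitably deviate, this is not a Nash equilibrium.

No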